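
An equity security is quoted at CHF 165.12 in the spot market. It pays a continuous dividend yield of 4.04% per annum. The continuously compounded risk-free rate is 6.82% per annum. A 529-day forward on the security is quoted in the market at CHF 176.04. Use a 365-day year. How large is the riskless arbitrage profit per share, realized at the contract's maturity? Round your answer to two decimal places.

CHF 4.13 per share

Fair forward: F* = S·e^(carry·T), with carry = (r − q) = 0.0682 − 0.0404 = 0.0278
F* = 165.12 · e^(0.0278 × 529/365) = 165.12 · e^0.040291 = 165.12 × 1.041114 = CHF 171.9087
Market CHF 176.04 > fair CHF 171.9087: forward overpriced → cash-and-carry (buy spot, short the forward).
At maturity, profit = |F_mkt − F*| = |176.04 − 171.9087| = CHF 4.13 per share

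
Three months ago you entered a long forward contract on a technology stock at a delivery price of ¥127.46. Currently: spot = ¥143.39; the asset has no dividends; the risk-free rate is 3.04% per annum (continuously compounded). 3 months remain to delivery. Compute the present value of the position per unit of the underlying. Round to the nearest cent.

Current fair forward for the remaining 3 months: F = S·e^(r·T), r = 0.0304
F = 143.39 · e^(0.0304 × 3/12) = 143.39 × 1.007629 = 144.4839
Value of long forward = (F − K)·e^(−rT) = (144.4839 − 127.46) · e^(−0.0304·3/12)
= 17.0239 × 0.992429 = 16.90

¥16.90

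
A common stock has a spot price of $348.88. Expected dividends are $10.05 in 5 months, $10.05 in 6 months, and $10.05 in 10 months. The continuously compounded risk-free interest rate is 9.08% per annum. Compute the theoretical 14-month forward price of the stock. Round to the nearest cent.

PV(dividends) I = 10.05·e^(−0.0908·5/12) + 10.05·e^(−0.0908·6/12) + 10.05·e^(−0.0908·10/12)
I = 9.6769 + 9.6039 + 9.3176 = 28.5984
F = (S − I)·e^(rT) = (348.88 − 28.5984) · e^(0.0908·14/12)
= 320.2816 · e^0.105933 = 320.2816 × 1.111747 = $356.07

$356.07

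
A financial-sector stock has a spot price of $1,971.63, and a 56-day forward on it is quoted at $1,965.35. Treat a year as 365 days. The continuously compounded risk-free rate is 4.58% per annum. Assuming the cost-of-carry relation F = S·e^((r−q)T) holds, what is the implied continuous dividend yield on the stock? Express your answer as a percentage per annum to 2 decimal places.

From F = S·e^((r−q)T): (r − q) = ln(F/S)/T
ln(1965.35/1971.63) = ln(0.996815) = -0.003190
(r − q) = -0.003190 / (56/365) = -0.020792
q = r − ln(F/S)/T = 0.0458 + 0.020792 = 0.066592
q = 6.66%

6.66%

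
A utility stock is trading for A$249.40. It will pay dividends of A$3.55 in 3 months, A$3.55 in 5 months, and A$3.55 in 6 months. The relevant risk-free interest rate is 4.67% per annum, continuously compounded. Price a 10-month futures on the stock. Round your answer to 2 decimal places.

A$248.42

PV(dividends) I = 3.55·e^(−0.0467·3/12) + 3.55·e^(−0.0467·5/12) + 3.55·e^(−0.0467·6/12)
I = 3.5088 + 3.4816 + 3.4681 = 10.4585
F = (S − I)·e^(rT) = (249.40 − 10.4585) · e^(0.0467·10/12)
= 238.9415 · e^0.038917 = 238.9415 × 1.039684 = A$248.42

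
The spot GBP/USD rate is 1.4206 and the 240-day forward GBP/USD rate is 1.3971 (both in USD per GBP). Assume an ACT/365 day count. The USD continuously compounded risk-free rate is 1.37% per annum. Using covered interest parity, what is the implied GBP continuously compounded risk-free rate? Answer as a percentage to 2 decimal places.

3.91%

F = S·e^((r_USD − r_GBP)T) ⇒ r_GBP = r_USD − ln(F/S)/T
ln(1.3971/1.4206) = -0.016681; /(240/365) = -0.025369
r_GBP = 0.0137 + 0.025369 = 0.039069
r_GBP = 3.91%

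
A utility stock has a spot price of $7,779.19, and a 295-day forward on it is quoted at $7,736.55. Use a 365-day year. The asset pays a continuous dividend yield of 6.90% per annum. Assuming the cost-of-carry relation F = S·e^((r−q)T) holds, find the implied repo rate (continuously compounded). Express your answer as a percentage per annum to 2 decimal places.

6.22%

From F = S·e^((r−q)T): (r − q) = ln(F/S)/T
ln(7736.55/7779.19) = ln(0.994519) = -0.005496
(r − q) = -0.005496 / (295/365) = -0.006800
r = ln(F/S)/T + q = -0.006800 + 0.0690 = 0.062200
r = 6.22%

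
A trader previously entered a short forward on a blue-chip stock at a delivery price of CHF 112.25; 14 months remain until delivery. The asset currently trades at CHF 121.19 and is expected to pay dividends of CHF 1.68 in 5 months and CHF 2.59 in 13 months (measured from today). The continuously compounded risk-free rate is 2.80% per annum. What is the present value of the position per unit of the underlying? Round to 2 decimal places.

PV(remaining dividends) I = 1.68·e^(−0.0280·5/12) + 2.59·e^(−0.0280·13/12) = 4.1731
Current forward F = (S − I)·e^(rT) = (121.19 − 4.1731)·e^(0.0280·14/12) = 117.0169 × 1.033206 = 120.9026
Value (long) = (F − K)·e^(−rT) = (120.9026 − 112.25) × 0.967861 = 8.3745
Short position value = −(long value) = -CHF 8.37

-CHF 8.37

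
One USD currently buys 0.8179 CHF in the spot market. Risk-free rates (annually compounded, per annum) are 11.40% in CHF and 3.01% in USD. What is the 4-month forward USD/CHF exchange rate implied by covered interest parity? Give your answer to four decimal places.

By covered interest parity, F = S · (1+r_CHF)^T / (1+r_USD)^T
= 0.8179 × 1.036641 / 1.009934 = 0.8179 × 1.026444
F = 0.8395 CHF per USD

0.8395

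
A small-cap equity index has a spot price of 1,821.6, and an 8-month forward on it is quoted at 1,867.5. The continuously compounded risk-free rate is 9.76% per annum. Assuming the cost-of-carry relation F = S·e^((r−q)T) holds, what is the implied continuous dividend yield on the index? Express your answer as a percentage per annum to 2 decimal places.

From F = S·e^((r−q)T): (r − q) = ln(F/S)/T
ln(1867.5/1821.6) = ln(1.025198) = 0.024886
(r − q) = 0.024886 / (8/12) = 0.037329
q = r − ln(F/S)/T = 0.0976 − 0.037329 = 0.060271
q = 6.03%

6.03%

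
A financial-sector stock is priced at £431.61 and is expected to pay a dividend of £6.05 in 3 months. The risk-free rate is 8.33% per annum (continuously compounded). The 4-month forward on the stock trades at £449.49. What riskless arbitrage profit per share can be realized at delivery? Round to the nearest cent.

£11.82 per share

PV(dividends) I = 6.05·e^(−0.0833·3/12) = 5.9253
Fair forward F* = (S − I)·e^(rT) = (431.61 − 5.9253)·e^0.027767 = 425.6847 × 1.028156 = 437.6703
Market £449.49 > fair 437.6703: forward overpriced → cash-and-carry (borrow at r, buy the stock and collect the dividends, short the forward).
Profit at T = |F_mkt − F*| = |449.49 − 437.6703| = £11.82 per share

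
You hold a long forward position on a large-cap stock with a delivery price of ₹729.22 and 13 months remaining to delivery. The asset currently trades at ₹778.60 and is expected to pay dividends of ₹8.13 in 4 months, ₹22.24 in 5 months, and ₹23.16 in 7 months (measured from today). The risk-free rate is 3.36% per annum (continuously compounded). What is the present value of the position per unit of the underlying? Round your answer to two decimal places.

PV(remaining dividends) I = 8.13·e^(−0.0336·4/12) + 22.24·e^(−0.0336·5/12) + 23.16·e^(−0.0336·7/12) = 52.6807
Current forward F = (S − I)·e^(rT) = (778.60 − 52.6807)·e^(0.0336·13/12) = 725.9193 × 1.037071 = 752.8299
Value (long) = (F − K)·e^(−rT) = (752.8299 − 729.22) × 0.964255 = 22.7660
Value = ₹22.77

₹22.77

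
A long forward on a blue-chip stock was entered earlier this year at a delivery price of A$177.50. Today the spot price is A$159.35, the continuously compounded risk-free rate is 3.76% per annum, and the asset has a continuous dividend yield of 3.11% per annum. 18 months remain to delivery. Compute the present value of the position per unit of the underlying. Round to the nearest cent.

-A$15.68

Current fair forward for the remaining 18 months: F = S·e^((r − q)·T), (r − q) = 0.0376 − 0.0311 = 0.0065
F = 159.35 · e^(0.0065 × 18/12) = 159.35 × 1.009798 = 160.9113
Value of long forward = (F − K)·e^(−rT) = (160.9113 − 177.50) · e^(−0.0376·18/12)
= -16.5887 × 0.945161 = -15.68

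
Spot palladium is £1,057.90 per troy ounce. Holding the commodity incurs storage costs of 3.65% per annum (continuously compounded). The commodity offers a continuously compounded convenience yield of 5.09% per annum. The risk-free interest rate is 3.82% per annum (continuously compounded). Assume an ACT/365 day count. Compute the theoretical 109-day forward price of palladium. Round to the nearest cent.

£1,065.45 per troy ounce

Net carry = r + u − y = 0.0382 + 0.0365 − 0.0509 = 0.0238
F = S·e^((r+u−y)T) = 1057.90 · e^(0.0238 × 109/365) = 1057.90 · e^0.00710740
= 1057.90 × 1.00713272 = £1,065.45 per troy ounce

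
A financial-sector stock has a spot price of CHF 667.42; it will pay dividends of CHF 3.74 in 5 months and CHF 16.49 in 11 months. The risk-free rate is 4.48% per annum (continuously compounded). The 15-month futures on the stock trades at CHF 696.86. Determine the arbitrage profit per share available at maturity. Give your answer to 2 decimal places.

PV(dividends) I = 3.74·e^(−0.0448·5/12) + 16.49·e^(−0.0448·11/12) = 19.4974
Fair futures F* = (S − I)·e^(rT) = (667.42 − 19.4974)·e^0.056000 = 647.9226 × 1.057598 = 685.2416
Market CHF 696.86 > fair 685.2416: forward overpriced → cash-and-carry (borrow at r, buy the stock and collect the dividends, short the forward).
Profit at T = |F_mkt − F*| = |696.86 − 685.2416| = CHF 11.62 per share

CHF 11.62 per share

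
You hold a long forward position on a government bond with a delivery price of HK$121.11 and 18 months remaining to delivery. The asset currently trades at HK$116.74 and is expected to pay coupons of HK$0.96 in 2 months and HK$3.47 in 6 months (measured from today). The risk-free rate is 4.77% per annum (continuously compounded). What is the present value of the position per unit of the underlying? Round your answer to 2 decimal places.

PV(remaining coupons) I = 0.96·e^(−0.0477·2/12) + 3.47·e^(−0.0477·6/12) = 4.3406
Current forward F = (S − I)·e^(rT) = (116.74 − 4.3406)·e^(0.0477·18/12) = 112.3994 × 1.074172 = 120.7363
Value (long) = (F − K)·e^(−rT) = (120.7363 − 121.11) × 0.930950 = -0.3479
Value = -HK$0.35

-HK$0.35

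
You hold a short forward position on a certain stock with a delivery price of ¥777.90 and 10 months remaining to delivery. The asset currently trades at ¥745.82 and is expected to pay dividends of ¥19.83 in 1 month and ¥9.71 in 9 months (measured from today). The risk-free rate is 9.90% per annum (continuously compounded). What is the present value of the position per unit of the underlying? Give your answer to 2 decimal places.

PV(remaining dividends) I = 19.83·e^(−0.0990·1/12) + 9.71·e^(−0.0990·9/12) = 28.6822
Current forward F = (S − I)·e^(rT) = (745.82 − 28.6822)·e^(0.0990·10/12) = 717.1378 × 1.085999 = 778.8109
Value (long) = (F − K)·e^(−rT) = (778.8109 − 777.90) × 0.920811 = 0.8388
Short position value = −(long value) = -¥0.84

-¥0.84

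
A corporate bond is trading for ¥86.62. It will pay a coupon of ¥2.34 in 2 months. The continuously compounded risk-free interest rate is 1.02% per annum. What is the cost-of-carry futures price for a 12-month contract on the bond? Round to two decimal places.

¥85.15

PV(coupons) I = 2.34·e^(−0.0102·2/12)
I = 2.3360
F = (S − I)·e^(rT) = (86.62 − 2.3360) · e^(0.0102·12/12)
= 84.2840 · e^0.010200 = 84.2840 × 1.010252 = ¥85.15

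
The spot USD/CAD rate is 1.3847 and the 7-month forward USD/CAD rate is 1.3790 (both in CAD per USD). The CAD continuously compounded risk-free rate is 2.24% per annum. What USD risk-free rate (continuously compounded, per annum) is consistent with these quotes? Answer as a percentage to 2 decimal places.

2.95%

F = S·e^((r_CAD − r_USD)T) ⇒ r_USD = r_CAD − ln(F/S)/T
ln(1.3790/1.3847) = -0.004125; /(7/12) = -0.007071
r_USD = 0.0224 + 0.007071 = 0.029471
r_USD = 2.95%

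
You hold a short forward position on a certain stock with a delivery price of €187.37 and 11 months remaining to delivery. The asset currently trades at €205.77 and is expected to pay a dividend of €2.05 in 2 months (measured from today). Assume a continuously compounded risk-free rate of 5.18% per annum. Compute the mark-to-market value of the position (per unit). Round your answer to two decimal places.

PV(remaining dividends) I = 2.05·e^(−0.0518·2/12) = 2.0324
Current forward F = (S − I)·e^(rT) = (205.77 − 2.0324)·e^(0.0518·11/12) = 203.7376 × 1.048629 = 213.6452
Value (long) = (F − K)·e^(−rT) = (213.6452 − 187.37) × 0.953626 = 25.0567
Short position value = −(long value) = -€25.06

-€25.06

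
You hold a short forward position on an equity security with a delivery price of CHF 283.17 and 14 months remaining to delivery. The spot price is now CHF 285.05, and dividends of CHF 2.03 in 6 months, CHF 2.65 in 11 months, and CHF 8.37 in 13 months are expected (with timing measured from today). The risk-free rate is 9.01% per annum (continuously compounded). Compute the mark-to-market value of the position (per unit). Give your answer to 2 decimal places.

-CHF 18.16

PV(remaining dividends) I = 2.03·e^(−0.0901·6/12) + 2.65·e^(−0.0901·11/12) + 8.37·e^(−0.0901·13/12) = 11.9721
Current forward F = (S − I)·e^(rT) = (285.05 − 11.9721)·e^(0.0901·14/12) = 273.0779 × 1.110840 = 303.3459
Value (long) = (F − K)·e^(−rT) = (303.3459 − 283.17) × 0.900219 = 18.1627
Short position value = −(long value) = -CHF 18.16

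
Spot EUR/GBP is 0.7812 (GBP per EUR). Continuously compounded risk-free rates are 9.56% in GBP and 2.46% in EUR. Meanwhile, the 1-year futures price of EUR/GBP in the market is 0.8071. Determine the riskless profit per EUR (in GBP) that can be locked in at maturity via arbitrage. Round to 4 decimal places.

Fair futures: F* = S·e^(carry·T), with carry = (r_GBP − r_EUR) = 0.0956 − 0.0246 = 0.0710
F* = 0.7812 · e^(0.0710 × 1) = 0.7812 · e^0.071000 = 0.7812 × 1.073581 = 0.8387
Market 0.8071 < fair 0.8387: forward underpriced → reverse cash-and-carry (short spot, go long the forward).
At maturity, profit = |F_mkt − F*| = |0.8071 − 0.8387| = 0.0316 per EUR (in GBP)

0.0316 per EUR (in GBP)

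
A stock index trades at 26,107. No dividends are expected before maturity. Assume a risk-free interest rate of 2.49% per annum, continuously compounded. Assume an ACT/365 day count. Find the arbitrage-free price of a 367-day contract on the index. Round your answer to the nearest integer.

F = S·e^(rT) = 26107 · e^(0.0249 × 367/365)
= 26107 · e^0.025036 = 26107 × 1.025352
F = 26,769

26,769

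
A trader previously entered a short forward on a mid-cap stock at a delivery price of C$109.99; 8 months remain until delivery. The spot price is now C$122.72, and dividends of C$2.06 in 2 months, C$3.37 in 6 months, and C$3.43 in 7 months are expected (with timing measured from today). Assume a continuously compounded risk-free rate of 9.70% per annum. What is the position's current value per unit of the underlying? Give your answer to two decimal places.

PV(remaining dividends) I = 2.06·e^(−0.0970·2/12) + 3.37·e^(−0.0970·6/12) + 3.43·e^(−0.0970·7/12) = 8.4787
Current forward F = (S − I)·e^(rT) = (122.72 − 8.4787)·e^(0.0970·8/12) = 114.2413 × 1.066803 = 121.8730
Value (long) = (F − K)·e^(−rT) = (121.8730 − 109.99) × 0.937380 = 11.1389
Short position value = −(long value) = -C$11.14

-C$11.14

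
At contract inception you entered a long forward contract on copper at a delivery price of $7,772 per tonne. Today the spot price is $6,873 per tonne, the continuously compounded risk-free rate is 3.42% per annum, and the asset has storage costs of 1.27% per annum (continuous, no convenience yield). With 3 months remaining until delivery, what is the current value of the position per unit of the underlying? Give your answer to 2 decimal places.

Current fair forward for the remaining 3 months: F = S·e^((r + u)·T), (r + u) = 0.0342 + 0.0127 = 0.0469
F = 6873 · e^(0.0469 × 3/12) = 6873 × 1.01179401 = 6954.0602
Value of long forward = (F − K)·e^(−rT) = (6954.0602 − 7772) · e^(−0.0342·3/12)
= -817.9398 × 0.99148645 = -810.98

-$810.98 per tonne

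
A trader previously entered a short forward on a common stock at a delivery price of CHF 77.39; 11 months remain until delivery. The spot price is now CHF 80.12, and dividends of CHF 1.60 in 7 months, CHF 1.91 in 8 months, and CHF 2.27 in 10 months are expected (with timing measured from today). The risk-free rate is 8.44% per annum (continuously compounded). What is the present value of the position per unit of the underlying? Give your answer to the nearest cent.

-CHF 3.05

PV(remaining dividends) I = 1.60·e^(−0.0844·7/12) + 1.91·e^(−0.0844·8/12) + 2.27·e^(−0.0844·10/12) = 5.4445
Current forward F = (S − I)·e^(rT) = (80.12 − 5.4445)·e^(0.0844·11/12) = 74.6755 × 1.080438 = 80.6822
Value (long) = (F − K)·e^(−rT) = (80.6822 − 77.39) × 0.925550 = 3.0471
Short position value = −(long value) = -CHF 3.05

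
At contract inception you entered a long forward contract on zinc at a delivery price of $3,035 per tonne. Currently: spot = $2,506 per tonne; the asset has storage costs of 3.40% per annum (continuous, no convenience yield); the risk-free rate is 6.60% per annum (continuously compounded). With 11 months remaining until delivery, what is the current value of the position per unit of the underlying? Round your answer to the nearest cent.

Current fair forward for the remaining 11 months: F = S·e^((r + u)·T), (r + u) = 0.0660 + 0.0340 = 0.1000
F = 2506 · e^(0.1000 × 11/12) = 2506 × 1.09599943 = 2746.5746
Value of long forward = (F − K)·e^(−rT) = (2746.5746 − 3035) · e^(−0.0660·11/12)
= -288.4254 × 0.94129377 = -271.49

-$271.49 per tonne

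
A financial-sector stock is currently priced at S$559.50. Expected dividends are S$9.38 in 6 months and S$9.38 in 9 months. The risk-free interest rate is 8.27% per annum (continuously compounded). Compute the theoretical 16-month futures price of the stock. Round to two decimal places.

S$604.83

PV(dividends) I = 9.38·e^(−0.0827·6/12) + 9.38·e^(−0.0827·9/12)
I = 9.0000 + 8.8159 = 17.8159
F = (S − I)·e^(rT) = (559.50 − 17.8159) · e^(0.0827·16/12)
= 541.6841 · e^0.110267 = 541.6841 × 1.116576 = S$604.83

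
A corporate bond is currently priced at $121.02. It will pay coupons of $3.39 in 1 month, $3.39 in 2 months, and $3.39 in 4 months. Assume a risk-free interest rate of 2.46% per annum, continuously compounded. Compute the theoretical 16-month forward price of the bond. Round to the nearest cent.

$114.60

PV(coupons) I = 3.39·e^(−0.0246·1/12) + 3.39·e^(−0.0246·2/12) + 3.39·e^(−0.0246·4/12)
I = 3.3831 + 3.3761 + 3.3623 = 10.1215
F = (S − I)·e^(rT) = (121.02 − 10.1215) · e^(0.0246·16/12)
= 110.8985 · e^0.032800 = 110.8985 × 1.033344 = $114.60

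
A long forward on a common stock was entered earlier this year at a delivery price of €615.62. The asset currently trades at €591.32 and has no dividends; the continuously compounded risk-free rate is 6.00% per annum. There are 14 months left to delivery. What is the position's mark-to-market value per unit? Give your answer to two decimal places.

Current fair forward for the remaining 14 months: F = S·e^(r·T), r = 0.0600
F = 591.32 · e^(0.0600 × 14/12) = 591.32 × 1.072508 = 634.1954
Value of long forward = (F − K)·e^(−rT) = (634.1954 − 615.62) · e^(−0.0600·14/12)
= 18.5754 × 0.932394 = 17.32

€17.32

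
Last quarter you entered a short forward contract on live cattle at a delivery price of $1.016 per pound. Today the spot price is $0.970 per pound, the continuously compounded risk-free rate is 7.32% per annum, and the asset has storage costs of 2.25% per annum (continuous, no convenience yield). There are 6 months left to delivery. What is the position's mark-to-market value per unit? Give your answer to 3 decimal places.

Current fair forward for the remaining 6 months: F = S·e^((r + u)·T), (r + u) = 0.0732 + 0.0225 = 0.0957
F = 0.970 · e^(0.0957 × 6/12) = 0.970 × 1.049013 = 1.0175
Value of long forward = (F − K)·e^(−rT) = (1.0175 − 1.016) · e^(−0.0732·6/12)
= 0.0015 × 0.964062 = 0.001
Short position value = −(long value) = -$0.001

-$0.001 per pound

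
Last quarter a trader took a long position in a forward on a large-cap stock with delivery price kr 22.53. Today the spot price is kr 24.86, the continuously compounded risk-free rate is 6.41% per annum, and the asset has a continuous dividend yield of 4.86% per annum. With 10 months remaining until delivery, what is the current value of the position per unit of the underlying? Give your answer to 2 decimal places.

Current fair forward for the remaining 10 months: F = S·e^((r − q)·T), (r − q) = 0.0641 − 0.0486 = 0.0155
F = 24.86 · e^(0.0155 × 10/12) = 24.86 × 1.013000 = 25.1832
Value of long forward = (F − K)·e^(−rT) = (25.1832 − 22.53) · e^(−0.0641·10/12)
= 2.6532 × 0.947985 = 2.52

kr 2.52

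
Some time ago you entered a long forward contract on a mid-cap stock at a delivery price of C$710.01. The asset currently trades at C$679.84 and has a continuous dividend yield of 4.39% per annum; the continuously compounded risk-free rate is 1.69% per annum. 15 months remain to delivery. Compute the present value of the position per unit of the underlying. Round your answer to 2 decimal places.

-C$51.63

Current fair forward for the remaining 15 months: F = S·e^((r − q)·T), (r − q) = 0.0169 − 0.0439 = -0.0270
F = 679.84 · e^(-0.0270 × 15/12) = 679.84 × 0.966813 = 657.2781
Value of long forward = (F − K)·e^(−rT) = (657.2781 − 710.01) · e^(−0.0169·15/12)
= -52.7319 × 0.979097 = -51.63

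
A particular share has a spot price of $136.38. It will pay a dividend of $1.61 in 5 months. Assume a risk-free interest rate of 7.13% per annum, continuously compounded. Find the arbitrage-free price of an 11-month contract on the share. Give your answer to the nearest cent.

PV(dividends) I = 1.61·e^(−0.0713·5/12)
I = 1.5629
F = (S − I)·e^(rT) = (136.38 − 1.5629) · e^(0.0713·11/12)
= 134.8171 · e^0.065358 = 134.8171 × 1.067541 = $143.92

$143.92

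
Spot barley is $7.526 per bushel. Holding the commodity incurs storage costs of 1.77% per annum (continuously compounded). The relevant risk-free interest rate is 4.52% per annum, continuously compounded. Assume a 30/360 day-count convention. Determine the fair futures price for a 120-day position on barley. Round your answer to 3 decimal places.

Net carry = r + u − y = 0.0452 + 0.0177 − 0.0000 = 0.0629
F = S·e^((r+u−y)T) = 7.526 · e^(0.0629 × 120/360) = 7.526 · e^0.020967
= 7.526 × 1.021188 = $7.685 per bushel

$7.685 per bushel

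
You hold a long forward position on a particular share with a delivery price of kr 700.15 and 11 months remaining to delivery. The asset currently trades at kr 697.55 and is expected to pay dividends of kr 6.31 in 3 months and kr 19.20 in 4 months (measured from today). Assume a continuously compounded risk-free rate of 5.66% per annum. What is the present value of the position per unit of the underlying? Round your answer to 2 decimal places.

kr 7.74

PV(remaining dividends) I = 6.31·e^(−0.0566·3/12) + 19.20·e^(−0.0566·4/12) = 25.0625
Current forward F = (S − I)·e^(rT) = (697.55 − 25.0625)·e^(0.0566·11/12) = 672.4875 × 1.053253 = 708.2995
Value (long) = (F − K)·e^(−rT) = (708.2995 − 700.15) × 0.949440 = 7.7375
Value = kr 7.74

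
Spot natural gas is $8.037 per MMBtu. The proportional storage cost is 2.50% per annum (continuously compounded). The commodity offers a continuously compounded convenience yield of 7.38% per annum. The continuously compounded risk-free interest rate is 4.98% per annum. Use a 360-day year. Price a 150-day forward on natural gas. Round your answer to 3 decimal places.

Net carry = r + u − y = 0.0498 + 0.0250 − 0.0738 = 0.0010
F = S·e^((r+u−y)T) = 8.037 · e^(0.0010 × 150/360) = 8.037 · e^0.000417
= 8.037 × 1.000417 = $8.040 per MMBtu

$8.040 per MMBtu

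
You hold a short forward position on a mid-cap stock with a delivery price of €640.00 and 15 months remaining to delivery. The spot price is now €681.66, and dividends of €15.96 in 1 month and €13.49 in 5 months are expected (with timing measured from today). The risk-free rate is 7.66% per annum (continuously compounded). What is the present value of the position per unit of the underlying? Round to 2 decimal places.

PV(remaining dividends) I = 15.96·e^(−0.0766·1/12) + 13.49·e^(−0.0766·5/12) = 28.9247
Current forward F = (S − I)·e^(rT) = (681.66 − 28.9247)·e^(0.0766·15/12) = 652.7353 × 1.100484 = 718.3248
Value (long) = (F − K)·e^(−rT) = (718.3248 − 640.00) × 0.908691 = 71.1730
Short position value = −(long value) = -€71.17

-€71.17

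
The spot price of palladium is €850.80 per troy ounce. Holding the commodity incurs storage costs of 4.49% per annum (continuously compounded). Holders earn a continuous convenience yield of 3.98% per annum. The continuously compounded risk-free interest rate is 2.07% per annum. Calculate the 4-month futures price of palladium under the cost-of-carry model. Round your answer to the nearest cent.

Net carry = r + u − y = 0.0207 + 0.0449 − 0.0398 = 0.0258
F = S·e^((r+u−y)T) = 850.80 · e^(0.0258 × 4/12) = 850.80 · e^0.008600
= 850.80 × 1.008637 = €858.15 per troy ounce

€858.15 per troy ounce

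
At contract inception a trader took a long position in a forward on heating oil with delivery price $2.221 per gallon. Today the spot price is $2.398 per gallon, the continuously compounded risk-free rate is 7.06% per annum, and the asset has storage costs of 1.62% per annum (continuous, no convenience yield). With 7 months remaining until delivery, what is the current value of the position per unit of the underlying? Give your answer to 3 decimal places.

Current fair forward for the remaining 7 months: F = S·e^((r + u)·T), (r + u) = 0.0706 + 0.0162 = 0.0868
F = 2.398 · e^(0.0868 × 7/12) = 2.398 × 1.051937 = 2.5225
Value of long forward = (F − K)·e^(−rT) = (2.5225 − 2.221) · e^(−0.0706·7/12)
= 0.3015 × 0.959653 = 0.289

$0.289 per gallon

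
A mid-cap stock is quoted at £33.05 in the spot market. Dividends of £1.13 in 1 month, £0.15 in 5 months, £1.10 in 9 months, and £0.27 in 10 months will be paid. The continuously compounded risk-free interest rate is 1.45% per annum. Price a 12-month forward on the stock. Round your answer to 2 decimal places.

£30.86

PV(dividends) I = 1.13·e^(−0.0145·1/12) + 0.15·e^(−0.0145·5/12) + 1.10·e^(−0.0145·9/12) + 0.27·e^(−0.0145·10/12)
I = 1.1286 + 0.1491 + 1.0881 + 0.2668 = 2.6326
F = (S − I)·e^(rT) = (33.05 − 2.6326) · e^(0.0145·12/12)
= 30.4174 · e^0.014500 = 30.4174 × 1.014606 = £30.86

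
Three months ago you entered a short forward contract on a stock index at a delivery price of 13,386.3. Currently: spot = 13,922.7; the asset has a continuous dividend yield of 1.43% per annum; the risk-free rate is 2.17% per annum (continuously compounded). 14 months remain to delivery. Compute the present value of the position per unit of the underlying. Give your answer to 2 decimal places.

Current fair forward for the remaining 14 months: F = S·e^((r − q)·T), (r − q) = 0.0217 − 0.0143 = 0.0074
F = 13922.7 · e^(0.0074 × 14/12) = 13922.7 × 1.00867071 = 14043.4197
Value of long forward = (F − K)·e^(−rT) = (14043.4197 − 13386.3) · e^(−0.0217·14/12)
= 657.1197 × 0.97500111 = 640.69
Short position value = −(long value) = -640.69

-640.69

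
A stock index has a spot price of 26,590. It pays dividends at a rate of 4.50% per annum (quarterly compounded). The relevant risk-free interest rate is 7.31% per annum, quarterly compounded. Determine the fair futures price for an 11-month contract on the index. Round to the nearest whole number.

F = S · (1+r/4)^(4T) / (1+q/4)^(4T)
= 26590 × 1.068658 / 1.041873 = 26590 × 1.025709
F = 27,274

27,274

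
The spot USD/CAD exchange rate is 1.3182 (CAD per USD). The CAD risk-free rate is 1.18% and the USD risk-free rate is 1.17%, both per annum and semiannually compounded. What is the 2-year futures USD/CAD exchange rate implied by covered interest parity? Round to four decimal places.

By covered interest parity, F = S · (1+r_CAD/2)^(2T) / (1+r_USD/2)^(2T)
= 1.3182 × 1.023810 / 1.023606 = 1.3182 × 1.000199
F = 1.3185 CAD per USD

1.3185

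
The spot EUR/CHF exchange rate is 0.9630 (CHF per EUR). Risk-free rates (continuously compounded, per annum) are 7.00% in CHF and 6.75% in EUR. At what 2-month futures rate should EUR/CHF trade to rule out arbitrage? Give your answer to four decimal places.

F = S·e^((r_CHF − r_EUR)T) = 0.9630 · e^((0.0700 − 0.0675) × 2/12)
= 0.9630 · e^0.000417 = 0.9630 × 1.000417
F = 0.9634 CHF per EUR

0.9634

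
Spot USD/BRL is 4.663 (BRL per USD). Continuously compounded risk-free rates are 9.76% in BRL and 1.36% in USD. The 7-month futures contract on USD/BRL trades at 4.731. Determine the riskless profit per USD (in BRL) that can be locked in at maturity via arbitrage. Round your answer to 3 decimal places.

Fair futures: F* = S·e^(carry·T), with carry = (r_BRL − r_USD) = 0.0976 − 0.0136 = 0.0840
F* = 4.663 · e^(0.0840 × 7/12) = 4.663 · e^0.049000 = 4.663 × 1.050220 = 4.8972
Market 4.731 < fair 4.8972: forward underpriced → reverse cash-and-carry (short spot, go long the forward).
At maturity, profit = |F_mkt − F*| = |4.731 − 4.8972| = 0.166 per USD (in BRL)

0.166 per USD (in BRL)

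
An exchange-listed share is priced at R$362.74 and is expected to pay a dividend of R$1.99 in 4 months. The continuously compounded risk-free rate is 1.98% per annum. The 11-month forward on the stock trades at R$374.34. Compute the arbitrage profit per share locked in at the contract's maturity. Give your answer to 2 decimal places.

R$6.97 per share

PV(dividends) I = 1.99·e^(−0.0198·4/12) = 1.9769
Fair forward F* = (S − I)·e^(rT) = (362.74 − 1.9769)·e^0.018150 = 360.7631 × 1.018316 = 367.3708
Market R$374.34 > fair 367.3708: forward overpriced → cash-and-carry (borrow at r, buy the stock and collect the dividends, short the forward).
Profit at T = |F_mkt − F*| = |374.34 − 367.3708| = R$6.97 per share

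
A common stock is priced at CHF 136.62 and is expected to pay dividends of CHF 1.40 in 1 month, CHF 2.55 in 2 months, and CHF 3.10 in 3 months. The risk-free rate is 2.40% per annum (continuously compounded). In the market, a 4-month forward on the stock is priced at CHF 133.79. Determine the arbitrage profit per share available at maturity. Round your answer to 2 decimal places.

PV(dividends) I = 1.40·e^(−0.0240·1/12) + 2.55·e^(−0.0240·2/12) + 3.10·e^(−0.0240·3/12) = 7.0185
Fair forward F* = (S − I)·e^(rT) = (136.62 − 7.0185)·e^0.008000 = 129.6015 × 1.008032 = 130.6425
Market CHF 133.79 > fair 130.6425: forward overpriced → cash-and-carry (borrow at r, buy the stock and collect the dividends, short the forward).
Profit at T = |F_mkt − F*| = |133.79 − 130.6425| = CHF 3.15 per share

CHF 3.15 per share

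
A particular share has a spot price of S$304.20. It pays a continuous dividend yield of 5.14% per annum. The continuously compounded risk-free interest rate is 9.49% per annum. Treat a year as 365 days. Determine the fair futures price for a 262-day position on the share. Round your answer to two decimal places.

F = S·e^((r − q)T) = 304.20 · e^((0.0949 − 0.0514) × 262/365)
= 304.20 · e^0.031225 = 304.20 × 1.031718
F = S$313.85

S$313.85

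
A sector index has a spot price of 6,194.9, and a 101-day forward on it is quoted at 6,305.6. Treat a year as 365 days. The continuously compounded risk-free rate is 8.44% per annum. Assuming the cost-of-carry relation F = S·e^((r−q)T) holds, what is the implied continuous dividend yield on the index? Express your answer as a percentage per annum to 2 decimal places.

2.04%

From F = S·e^((r−q)T): (r − q) = ln(F/S)/T
ln(6305.6/6194.9) = ln(1.017870) = 0.017712
(r − q) = 0.017712 / (101/365) = 0.064009
q = r − ln(F/S)/T = 0.0844 − 0.064009 = 0.020391
q = 2.04%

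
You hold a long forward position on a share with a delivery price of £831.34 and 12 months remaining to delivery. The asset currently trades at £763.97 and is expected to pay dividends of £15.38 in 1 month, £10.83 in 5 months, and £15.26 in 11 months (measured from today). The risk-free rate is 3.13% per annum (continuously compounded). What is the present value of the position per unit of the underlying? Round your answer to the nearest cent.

-£82.61

PV(remaining dividends) I = 15.38·e^(−0.0313·1/12) + 10.83·e^(−0.0313·5/12) + 15.26·e^(−0.0313·11/12) = 40.8580
Current forward F = (S − I)·e^(rT) = (763.97 − 40.8580)·e^(0.0313·12/12) = 723.1120 × 1.031795 = 746.1033
Value (long) = (F − K)·e^(−rT) = (746.1033 − 831.34) × 0.969185 = -82.6101
Value = -£82.61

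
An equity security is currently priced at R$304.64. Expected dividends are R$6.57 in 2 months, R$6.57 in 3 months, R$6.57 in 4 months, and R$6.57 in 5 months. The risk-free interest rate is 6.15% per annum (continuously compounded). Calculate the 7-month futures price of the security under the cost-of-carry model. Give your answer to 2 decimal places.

R$289.01

PV(dividends) I = 6.57·e^(−0.0615·2/12) + 6.57·e^(−0.0615·3/12) + 6.57·e^(−0.0615·4/12) + 6.57·e^(−0.0615·5/12)
I = 6.5030 + 6.4698 + 6.4367 + 6.4038 = 25.8133
F = (S − I)·e^(rT) = (304.64 − 25.8133) · e^(0.0615·7/12)
= 278.8267 · e^0.035875 = 278.8267 × 1.036526 = R$289.01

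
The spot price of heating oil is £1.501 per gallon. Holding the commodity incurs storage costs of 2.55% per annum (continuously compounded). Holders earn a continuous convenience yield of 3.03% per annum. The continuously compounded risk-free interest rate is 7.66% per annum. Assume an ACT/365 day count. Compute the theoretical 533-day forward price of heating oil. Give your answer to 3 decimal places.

Net carry = r + u − y = 0.0766 + 0.0255 − 0.0303 = 0.0718
F = S·e^((r+u−y)T) = 1.501 · e^(0.0718 × 533/365) = 1.501 · e^0.104848
= 1.501 × 1.110542 = £1.667 per gallon

£1.667 per gallon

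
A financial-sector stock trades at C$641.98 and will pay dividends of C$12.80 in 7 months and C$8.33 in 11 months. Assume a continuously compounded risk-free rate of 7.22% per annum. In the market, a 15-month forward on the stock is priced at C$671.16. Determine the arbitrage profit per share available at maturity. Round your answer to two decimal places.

C$9.49 per share

PV(dividends) I = 12.80·e^(−0.0722·7/12) + 8.33·e^(−0.0722·11/12) = 20.0686
Fair forward F* = (S − I)·e^(rT) = (641.98 − 20.0686)·e^0.090250 = 621.9114 × 1.094448 = 680.6497
Market C$671.16 < fair 680.6497: forward underpriced → reverse cash-and-carry (short the stock, invest proceeds at r, pay the dividends, go long the forward).
Profit at T = |F_mkt − F*| = |671.16 − 680.6497| = C$9.49 per share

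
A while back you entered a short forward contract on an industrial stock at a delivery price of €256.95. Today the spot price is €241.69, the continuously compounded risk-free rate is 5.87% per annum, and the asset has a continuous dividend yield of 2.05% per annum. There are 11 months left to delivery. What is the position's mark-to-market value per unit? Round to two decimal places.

Current fair forward for the remaining 11 months: F = S·e^((r − q)·T), (r − q) = 0.0587 − 0.0205 = 0.0382
F = 241.69 · e^(0.0382 × 11/12) = 241.69 × 1.035637 = 250.3031
Value of long forward = (F − K)·e^(−rT) = (250.3031 − 256.95) · e^(−0.0587·11/12)
= -6.6469 × 0.947614 = -6.30
Short position value = −(long value) = €6.30

€6.30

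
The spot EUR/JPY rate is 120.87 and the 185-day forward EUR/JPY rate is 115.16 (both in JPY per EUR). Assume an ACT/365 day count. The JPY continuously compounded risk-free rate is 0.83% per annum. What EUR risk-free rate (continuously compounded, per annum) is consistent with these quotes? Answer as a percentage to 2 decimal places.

10.38%

F = S·e^((r_JPY − r_EUR)T) ⇒ r_EUR = r_JPY − ln(F/S)/T
ln(115.16/120.87) = -0.048393; /(185/365) = -0.095478
r_EUR = 0.0083 + 0.095478 = 0.103778
r_EUR = 10.38%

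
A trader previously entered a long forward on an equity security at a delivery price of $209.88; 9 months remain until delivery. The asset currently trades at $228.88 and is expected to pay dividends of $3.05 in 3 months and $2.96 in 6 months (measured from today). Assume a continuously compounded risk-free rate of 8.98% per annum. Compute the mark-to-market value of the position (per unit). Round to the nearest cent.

$26.86

PV(remaining dividends) I = 3.05·e^(−0.0898·3/12) + 2.96·e^(−0.0898·6/12) = 5.8123
Current forward F = (S − I)·e^(rT) = (228.88 − 5.8123)·e^(0.0898·9/12) = 223.0677 × 1.069670 = 238.6088
Value (long) = (F − K)·e^(−rT) = (238.6088 − 209.88) × 0.934868 = 26.8576
Value = $26.86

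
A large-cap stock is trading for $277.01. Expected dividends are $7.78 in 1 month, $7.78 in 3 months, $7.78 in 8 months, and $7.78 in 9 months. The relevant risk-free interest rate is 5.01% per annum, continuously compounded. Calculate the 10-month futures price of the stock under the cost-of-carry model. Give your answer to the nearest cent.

$257.07

PV(dividends) I = 7.78·e^(−0.0501·1/12) + 7.78·e^(−0.0501·3/12) + 7.78·e^(−0.0501·8/12) + 7.78·e^(−0.0501·9/12)
I = 7.7476 + 7.6832 + 7.5244 + 7.4931 = 30.4483
F = (S − I)·e^(rT) = (277.01 − 30.4483) · e^(0.0501·10/12)
= 246.5617 · e^0.041750 = 246.5617 × 1.042634 = $257.07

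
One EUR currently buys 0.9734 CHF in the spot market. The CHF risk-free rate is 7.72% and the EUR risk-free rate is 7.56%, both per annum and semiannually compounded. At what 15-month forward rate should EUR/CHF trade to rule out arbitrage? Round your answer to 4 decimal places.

0.9753

By covered interest parity, F = S · (1+r_CHF/2)^(2T) / (1+r_EUR/2)^(2T)
= 0.9734 × 1.099312 / 1.097196 = 0.9734 × 1.001929
F = 0.9753 CHF per EUR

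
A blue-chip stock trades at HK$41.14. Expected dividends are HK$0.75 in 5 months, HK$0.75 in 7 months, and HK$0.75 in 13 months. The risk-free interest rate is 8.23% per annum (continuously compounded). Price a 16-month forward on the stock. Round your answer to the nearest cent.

PV(dividends) I = 0.75·e^(−0.0823·5/12) + 0.75·e^(−0.0823·7/12) + 0.75·e^(−0.0823·13/12)
I = 0.7247 + 0.7148 + 0.6860 = 2.1255
F = (S − I)·e^(rT) = (41.14 − 2.1255) · e^(0.0823·16/12)
= 39.0145 · e^0.109733 = 39.0145 × 1.115980 = HK$43.54

HK$43.54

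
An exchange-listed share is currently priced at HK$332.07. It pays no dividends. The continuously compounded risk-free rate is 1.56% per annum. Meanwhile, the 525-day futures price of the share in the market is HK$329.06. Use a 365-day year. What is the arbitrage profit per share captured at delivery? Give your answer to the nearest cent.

Fair futures: F* = S·e^(carry·T), with carry = r = 0.0156
F* = 332.07 · e^(0.0156 × 525/365) = 332.07 · e^0.022438 = 332.07 × 1.022692 = HK$339.6053
Market HK$329.06 < fair HK$339.6053: forward underpriced → reverse cash-and-carry (short spot, go long the forward).
At maturity, profit = |F_mkt − F*| = |329.06 − 339.6053| = HK$10.55 per share

HK$10.55 per share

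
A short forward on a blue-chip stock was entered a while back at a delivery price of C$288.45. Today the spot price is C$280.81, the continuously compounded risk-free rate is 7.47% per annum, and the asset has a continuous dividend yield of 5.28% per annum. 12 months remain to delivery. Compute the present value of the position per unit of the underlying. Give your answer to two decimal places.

Current fair forward for the remaining 12 months: F = S·e^((r − q)·T), (r − q) = 0.0747 − 0.0528 = 0.0219
F = 280.81 · e^(0.0219 × 12/12) = 280.81 × 1.022142 = 287.0277
Value of long forward = (F − K)·e^(−rT) = (287.0277 − 288.45) · e^(−0.0747·12/12)
= -1.4223 × 0.928022 = -1.32
Short position value = −(long value) = C$1.32

C$1.32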